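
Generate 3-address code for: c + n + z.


Break into single-operator statements:
t1 = c + n
t2 = t1 + z


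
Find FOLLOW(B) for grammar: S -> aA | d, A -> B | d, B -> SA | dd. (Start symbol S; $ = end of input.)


$ ∈ FOLLOW(S). For each A -> αBβ: add FIRST(β)\{ε} to FOLLOW(B); if β nullable, add FOLLOW(A).
FOLLOW(B) = {$, a, d}


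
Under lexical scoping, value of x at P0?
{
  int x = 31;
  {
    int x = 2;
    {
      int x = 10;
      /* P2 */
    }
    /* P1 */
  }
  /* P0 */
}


x declared in the same block as P0
x = 31


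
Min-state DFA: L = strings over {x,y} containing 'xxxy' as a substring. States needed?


KMP-style automaton: 4 progress states + 1 absorbing accept = 5
Minimal DFA: 5 states


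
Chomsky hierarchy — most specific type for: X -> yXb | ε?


Single nonterminal LHS, but y^n b^n is not regular
Classification: Type 2 (Context-Free)


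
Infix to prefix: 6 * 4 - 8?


left-to-right (same/higher precedence on left): tree is (- (* 6 4) 8)
Prefix: - * 6 4 8


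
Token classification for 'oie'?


Pattern: letter/underscore followed by alphanumerics, not a keyword
Type: IDENTIFIER


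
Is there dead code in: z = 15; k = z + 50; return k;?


z is read by k's definition; k is returned
No dead code


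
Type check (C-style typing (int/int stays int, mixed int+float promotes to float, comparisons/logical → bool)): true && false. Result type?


Operand types: bool && bool
Rule: logical operators take bool operands and yield bool
Result type: bool


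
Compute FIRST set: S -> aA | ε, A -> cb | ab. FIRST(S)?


Per alternative of S: FIRST(aA) = {a}; FIRST(ε) = {ε}
FIRST(S) = {a, ε}


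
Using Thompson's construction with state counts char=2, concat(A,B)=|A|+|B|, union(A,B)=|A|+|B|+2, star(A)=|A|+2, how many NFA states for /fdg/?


Syntax tree has 3 char leaf(s), 0 union(s), 0 star(s)
chars contribute 3×2 = 6; each union adds +2; each star adds +2
Total: 6 + 0 + 0 = 6 states


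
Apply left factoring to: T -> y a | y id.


Common prefix: 'y'
Factored: T -> y T', T' -> a | id


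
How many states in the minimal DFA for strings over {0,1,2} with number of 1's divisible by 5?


Track (count of 1) mod 5: states 0..4, accept at 0
Minimal DFA: 5 states


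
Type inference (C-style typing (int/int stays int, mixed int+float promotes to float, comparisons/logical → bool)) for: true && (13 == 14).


Operand types: bool && bool
Rule: logical operators take bool operands and yield bool
Result type: bool


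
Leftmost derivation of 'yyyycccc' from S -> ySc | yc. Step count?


Derivation: S => ySc => yyScc => yyySccc => yyyycccc
Steps: 4


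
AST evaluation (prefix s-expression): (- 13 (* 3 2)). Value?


Evaluate inner: (* 3 2) = 6
Evaluate root: (- 13 6) = 7
Result: 7


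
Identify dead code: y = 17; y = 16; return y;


first assignment to y is overwritten before any read
Dead: 'y = 17'


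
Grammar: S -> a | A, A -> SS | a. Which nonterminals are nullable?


A nonterminal is nullable iff some alternative derives ε (directly, or every symbol in it is nullable)
Nullable: {}


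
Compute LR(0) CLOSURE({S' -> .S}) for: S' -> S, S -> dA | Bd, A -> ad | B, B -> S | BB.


Start: S' -> .S
For each item with dot before a nonterminal B, add B -> .γ for every B-production
Closure: [S' -> .S, S -> .dA, S -> .Bd, B -> .S, B -> .BB]


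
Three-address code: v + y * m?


Break into single-operator statements:
t1 = y * m
t2 = v + t1


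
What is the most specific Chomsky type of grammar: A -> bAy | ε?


Single nonterminal LHS, but b^n y^n is not regular
Classification: Type 2 (Context-Free)


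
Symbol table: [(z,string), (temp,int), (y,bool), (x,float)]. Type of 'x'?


Lookup 'x' → type float


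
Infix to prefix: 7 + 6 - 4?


left-to-right (same/higher precedence on left): tree is (- (+ 7 6) 4)
Prefix: - + 7 6 4


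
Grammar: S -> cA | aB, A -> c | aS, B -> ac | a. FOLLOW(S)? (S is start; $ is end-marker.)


$ ∈ FOLLOW(S). For each A -> αBβ: add FIRST(β)\{ε} to FOLLOW(B); if β nullable, add FOLLOW(A).
FOLLOW(S) = {$}


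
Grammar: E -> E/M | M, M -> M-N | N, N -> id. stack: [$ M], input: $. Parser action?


lookahead ∉ {-} so M won't extend; reduce E -> M
Action: reduce (E -> M)


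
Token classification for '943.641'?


Pattern: digits with a decimal point
Type: FLOAT_LITERAL


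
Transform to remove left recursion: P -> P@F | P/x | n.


Left-recursive alternatives: P@F, P/x; non-recursive: n
Introduce P': P -> nP', P' -> @FP' | /xP' | ε


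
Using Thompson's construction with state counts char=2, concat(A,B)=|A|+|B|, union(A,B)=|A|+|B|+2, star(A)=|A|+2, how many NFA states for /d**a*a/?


Syntax tree has 3 char leaf(s), 0 union(s), 3 star(s)
chars contribute 3×2 = 6; each union adds +2; each star adds +2
Total: 6 + 0 + 6 = 12 states


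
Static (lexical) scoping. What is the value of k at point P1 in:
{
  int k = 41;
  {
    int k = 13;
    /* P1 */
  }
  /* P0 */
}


k declared in the same block as P1
k = 13


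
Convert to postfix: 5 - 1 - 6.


Left to right (same or higher precedence on left)
Postfix: 5 1 - 6 -


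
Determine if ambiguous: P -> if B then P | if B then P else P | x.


dangling else: 'if B then if B then x else x' parses two ways
Ambiguous


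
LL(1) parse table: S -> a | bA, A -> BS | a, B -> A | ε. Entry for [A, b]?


For [A, b]: 'b' ∈ FIRST(BS)
Entry: A -> BS


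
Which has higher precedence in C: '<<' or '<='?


'<<' is shift (level 8); '<=' is relational (level 7)
Higher level binds tighter
'<<' has higher precedence than '<='


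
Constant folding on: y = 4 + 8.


4 + 8 = 12 at compile time
Optimized: y = 12


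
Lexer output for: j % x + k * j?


Scan left to right, longest-match per lexeme
Tokens: ID(j), OP(%), ID(x), OP(+), ID(k), OP(*), ID(j)


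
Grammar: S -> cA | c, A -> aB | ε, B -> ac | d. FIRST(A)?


Per alternative of A: FIRST(aB) = {a}; FIRST(ε) = {ε}
FIRST(A) = {a, ε}


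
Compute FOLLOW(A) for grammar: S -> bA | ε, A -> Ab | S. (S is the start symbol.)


$ ∈ FOLLOW(S). For each A -> αBβ: add FIRST(β)\{ε} to FOLLOW(B); if β nullable, add FOLLOW(A).
FOLLOW(A) = {$, b}


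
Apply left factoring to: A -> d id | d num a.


Common prefix: 'd'
Factored: A -> d A', A' -> id | num a


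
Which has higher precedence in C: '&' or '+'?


'+' is additive (level 9); '&' is bitwise AND (level 5)
Higher level binds tighter
'+' has higher precedence than '&'


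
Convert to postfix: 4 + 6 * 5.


* has higher precedence, evaluate 6*5 first
Postfix: 4 6 5 * +


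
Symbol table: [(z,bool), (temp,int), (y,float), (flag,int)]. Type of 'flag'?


Lookup 'flag' → type int


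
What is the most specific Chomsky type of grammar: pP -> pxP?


LHS has context (more than one symbol) and |LHS| ≤ |RHS|
Classification: Type 1 (Context-Sensitive)


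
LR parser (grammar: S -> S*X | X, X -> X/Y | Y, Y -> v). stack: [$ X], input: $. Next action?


lookahead ∉ {/} so X won't extend; reduce S -> X
Action: reduce (S -> X)


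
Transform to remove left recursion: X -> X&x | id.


Left-recursive alternatives: X&x; non-recursive: id
Introduce X': X -> idX', X' -> &xX' | ε


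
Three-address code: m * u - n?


Break into single-operator statements:
t1 = m * u
t2 = t1 - n


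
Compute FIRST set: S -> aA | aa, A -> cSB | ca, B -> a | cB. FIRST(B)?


Per alternative of B: FIRST(a) = {a}; FIRST(cB) = {c}
FIRST(B) = {a, c}


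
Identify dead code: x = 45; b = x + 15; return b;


x is read by b's definition; b is returned
No dead code


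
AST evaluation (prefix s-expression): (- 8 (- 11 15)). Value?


Evaluate inner: (- 11 15) = -4
Evaluate root: (- 8 -4) = 12
Result: 12


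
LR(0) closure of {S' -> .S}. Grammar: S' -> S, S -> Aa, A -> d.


Start: S' -> .S
For each item with dot before a nonterminal B, add B -> .γ for every B-production
Closure: [S' -> .S, S -> .Aa, A -> .d]


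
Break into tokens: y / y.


Scan left to right, longest-match per lexeme
Tokens: ID(y), OP(/), ID(y)


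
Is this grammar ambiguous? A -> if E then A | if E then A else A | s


dangling else: 'if E then if E then s else s' parses two ways
Ambiguous


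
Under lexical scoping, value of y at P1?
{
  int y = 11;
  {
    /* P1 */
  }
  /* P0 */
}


P1's block does not declare y; resolves to the enclosing declaration at depth 0
y = 11


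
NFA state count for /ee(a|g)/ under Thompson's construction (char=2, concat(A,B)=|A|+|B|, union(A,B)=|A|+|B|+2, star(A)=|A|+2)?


Syntax tree has 4 char leaf(s), 1 union(s), 0 star(s)
chars contribute 4×2 = 8; each union adds +2; each star adds +2
Total: 8 + 2 + 0 = 10 states


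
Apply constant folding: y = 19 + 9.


19 + 9 = 28 at compile time
Optimized: y = 28


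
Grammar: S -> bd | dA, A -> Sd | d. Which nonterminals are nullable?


A nonterminal is nullable iff some alternative derives ε (directly, or every symbol in it is nullable)
Nullable: {}


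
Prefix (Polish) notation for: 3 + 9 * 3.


'*' binds tighter: tree is (+ 3 (* 9 3))
Prefix: + 3 * 9 3


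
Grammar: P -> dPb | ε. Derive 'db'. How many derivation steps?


Derivation: P => dPb => db
Steps: 2


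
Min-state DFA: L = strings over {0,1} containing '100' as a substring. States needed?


KMP-style automaton: 3 progress states + 1 absorbing accept = 4
Minimal DFA: 4 states


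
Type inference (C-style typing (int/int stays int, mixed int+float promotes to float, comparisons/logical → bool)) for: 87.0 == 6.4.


Operand types: float == float
Rule: comparison yields bool
Result type: bool


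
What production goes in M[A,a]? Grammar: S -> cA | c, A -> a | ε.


For [A, a]: 'a' ∈ FIRST(a)
Entry: A -> a


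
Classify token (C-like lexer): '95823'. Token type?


Pattern: digits only
Type: INTEGER_LITERAL


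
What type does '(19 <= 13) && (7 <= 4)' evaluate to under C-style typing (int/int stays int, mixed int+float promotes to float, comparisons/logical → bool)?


Operand types: bool && bool
Rule: logical operators take bool operands and yield bool
Result type: bool


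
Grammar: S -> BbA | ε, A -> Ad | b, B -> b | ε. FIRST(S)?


Per alternative of S: FIRST(BbA) = {b}; FIRST(ε) = {ε}
FIRST(S) = {b, ε}


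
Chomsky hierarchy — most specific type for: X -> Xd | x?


Left-linear: every RHS is a terminal or one nonterminal followed by a terminal
Classification: Type 3 (Regular)


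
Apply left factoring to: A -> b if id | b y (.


Common prefix: 'b'
Factored: A -> b A', A' -> if id | y (


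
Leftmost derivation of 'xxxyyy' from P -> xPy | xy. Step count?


Derivation: P => xPy => xxPyy => xxxyyy
Steps: 3


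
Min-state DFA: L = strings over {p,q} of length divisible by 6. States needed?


Track length mod 6: states 0..5, accept at 0
Minimal DFA: 6 states


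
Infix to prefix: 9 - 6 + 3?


left-to-right (same/higher precedence on left): tree is (+ (- 9 6) 3)
Prefix: + - 9 6 3


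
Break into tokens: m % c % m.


Scan left to right, longest-match per lexeme
Tokens: ID(m), OP(%), ID(c), OP(%), ID(m)


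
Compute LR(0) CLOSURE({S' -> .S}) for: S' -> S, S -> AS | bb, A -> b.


Start: S' -> .S
For each item with dot before a nonterminal B, add B -> .γ for every B-production
Closure: [S' -> .S, S -> .AS, S -> .bb, A -> .b]


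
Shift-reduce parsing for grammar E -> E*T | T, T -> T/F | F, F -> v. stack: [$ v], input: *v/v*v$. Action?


'v' on top is the handle for F -> v
Action: reduce (F -> v)


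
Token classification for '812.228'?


Pattern: digits with a decimal point
Type: FLOAT_LITERAL


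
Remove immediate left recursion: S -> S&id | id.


Left-recursive alternatives: S&id; non-recursive: id
Introduce S': S -> idS', S' -> &idS' | ε


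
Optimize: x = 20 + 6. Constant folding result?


20 + 6 = 26 at compile time
Optimized: x = 26


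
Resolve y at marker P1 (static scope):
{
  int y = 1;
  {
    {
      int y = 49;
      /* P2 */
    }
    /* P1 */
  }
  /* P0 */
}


P1's block does not declare y; resolves to the enclosing declaration at depth 0
y = 1


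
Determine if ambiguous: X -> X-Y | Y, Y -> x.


precedence layered via separate nonterminal Y: deterministic
Unambiguous


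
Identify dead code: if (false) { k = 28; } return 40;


condition is constant false, so the whole block is unreachable
Dead: 'if (false) { k = 28; }'


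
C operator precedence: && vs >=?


'>=' is relational (level 7); '&&' is logical AND (level 2)
Higher level binds tighter
'>=' has higher precedence than '&&'


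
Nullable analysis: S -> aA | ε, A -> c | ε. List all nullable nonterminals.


A nonterminal is nullable iff some alternative derives ε (directly, or every symbol in it is nullable)
Nullable: {A, S}


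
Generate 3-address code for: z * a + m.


Break into single-operator statements:
t1 = z * a
t2 = t1 + m


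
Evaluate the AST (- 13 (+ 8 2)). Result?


Evaluate inner: (+ 8 2) = 10
Evaluate root: (- 13 10) = 3
Result: 3


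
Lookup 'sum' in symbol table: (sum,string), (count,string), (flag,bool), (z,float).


Lookup 'sum' → type string


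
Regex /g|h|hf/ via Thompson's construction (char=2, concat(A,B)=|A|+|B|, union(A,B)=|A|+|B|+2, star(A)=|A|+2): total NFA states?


Syntax tree has 4 char leaf(s), 2 union(s), 0 star(s)
chars contribute 4×2 = 8; each union adds +2; each star adds +2
Total: 8 + 4 + 0 = 12 states


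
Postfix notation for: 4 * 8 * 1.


Left to right (same or higher precedence on left)
Postfix: 4 8 * 1 *


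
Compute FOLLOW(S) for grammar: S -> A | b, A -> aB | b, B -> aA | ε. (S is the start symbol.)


$ ∈ FOLLOW(S). For each A -> αBβ: add FIRST(β)\{ε} to FOLLOW(B); if β nullable, add FOLLOW(A).
FOLLOW(S) = {$}


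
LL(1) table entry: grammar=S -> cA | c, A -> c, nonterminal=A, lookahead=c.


For [A, c]: 'c' ∈ FIRST(c)
Entry: A -> c


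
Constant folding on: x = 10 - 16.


10 - 16 = -6 at compile time
Optimized: x = -6


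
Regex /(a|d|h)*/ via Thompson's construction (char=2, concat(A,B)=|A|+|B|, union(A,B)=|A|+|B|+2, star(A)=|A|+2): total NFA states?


Syntax tree has 3 char leaf(s), 2 union(s), 1 star(s)
chars contribute 3×2 = 6; each union adds +2; each star adds +2
Total: 6 + 4 + 2 = 12 states


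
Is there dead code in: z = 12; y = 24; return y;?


z is assigned but never read
Dead: 'z = 12'


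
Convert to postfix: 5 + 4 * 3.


* has higher precedence, evaluate 4*3 first
Postfix: 5 4 3 * +


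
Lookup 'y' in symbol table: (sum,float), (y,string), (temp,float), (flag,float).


Lookup 'y' → type string


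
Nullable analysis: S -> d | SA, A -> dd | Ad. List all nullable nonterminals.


A nonterminal is nullable iff some alternative derives ε (directly, or every symbol in it is nullable)
Nullable: {}


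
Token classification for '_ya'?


Pattern: letter/underscore followed by alphanumerics, not a keyword
Type: IDENTIFIER


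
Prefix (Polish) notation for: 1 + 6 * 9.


'*' binds tighter: tree is (+ 1 (* 6 9))
Prefix: + 1 * 6 9


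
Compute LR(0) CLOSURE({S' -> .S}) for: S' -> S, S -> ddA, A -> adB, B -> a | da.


Start: S' -> .S
For each item with dot before a nonterminal B, add B -> .γ for every B-production
Closure: [S' -> .S, S -> .ddA]


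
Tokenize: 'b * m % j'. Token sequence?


Scan left to right, longest-match per lexeme
Tokens: ID(b), OP(*), ID(m), OP(%), ID(j)


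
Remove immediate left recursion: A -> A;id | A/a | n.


Left-recursive alternatives: A;id, A/a; non-recursive: n
Introduce A': A -> nA', A' -> ;idA' | /aA' | ε


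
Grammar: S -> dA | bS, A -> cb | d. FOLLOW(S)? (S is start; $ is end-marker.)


$ ∈ FOLLOW(S). For each A -> αBβ: add FIRST(β)\{ε} to FOLLOW(B); if β nullable, add FOLLOW(A).
FOLLOW(S) = {$}


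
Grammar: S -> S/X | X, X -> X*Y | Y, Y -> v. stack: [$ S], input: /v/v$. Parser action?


shift '/' to continue S -> S/X
Action: shift


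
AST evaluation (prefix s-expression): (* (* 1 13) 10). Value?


Evaluate inner: (* 1 13) = 13
Evaluate root: (* 13 10) = 130
Result: 130


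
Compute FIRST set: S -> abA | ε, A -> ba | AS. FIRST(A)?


Per alternative of A: FIRST(ba) = {b}; FIRST(AS) = {b}
FIRST(A) = {b}


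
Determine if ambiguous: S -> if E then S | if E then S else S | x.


dangling else: 'if E then if E then x else x' parses two ways
Ambiguous


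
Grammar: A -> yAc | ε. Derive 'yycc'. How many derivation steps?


Derivation: A => yAc => yyAcc => yycc
Steps: 3


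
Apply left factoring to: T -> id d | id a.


Common prefix: 'id'
Factored: T -> id T', T' -> d | a


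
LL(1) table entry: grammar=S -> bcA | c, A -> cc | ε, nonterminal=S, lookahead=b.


For [S, b]: 'b' ∈ FIRST(bcA)
Entry: S -> bcA


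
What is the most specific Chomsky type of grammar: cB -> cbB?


LHS has context (more than one symbol) and |LHS| ≤ |RHS|
Classification: Type 1 (Context-Sensitive)


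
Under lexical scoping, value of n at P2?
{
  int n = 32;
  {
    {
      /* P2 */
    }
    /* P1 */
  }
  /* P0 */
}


P2's block does not declare n; resolves to the enclosing declaration at depth 0
n = 32


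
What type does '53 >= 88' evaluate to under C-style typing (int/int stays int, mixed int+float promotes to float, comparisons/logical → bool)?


Operand types: int >= int
Rule: comparison yields bool
Result type: bool


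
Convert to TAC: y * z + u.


Break into single-operator statements:
t1 = y * z
t2 = t1 + u


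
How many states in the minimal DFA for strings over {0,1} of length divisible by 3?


Track length mod 3: states 0..2, accept at 0
Minimal DFA: 3 states


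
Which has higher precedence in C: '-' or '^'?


'-' is additive (level 9); '^' is bitwise XOR (level 4)
Higher level binds tighter
'-' has higher precedence than '^'


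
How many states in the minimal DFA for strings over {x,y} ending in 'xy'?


Track the longest suffix of input matching a prefix of 'xy': 3 classes (prefixes of length 0..2)
Minimal DFA: 3 states


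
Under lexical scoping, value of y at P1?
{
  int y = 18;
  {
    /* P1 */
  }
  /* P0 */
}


P1's block does not declare y; resolves to the enclosing declaration at depth 0
y = 18


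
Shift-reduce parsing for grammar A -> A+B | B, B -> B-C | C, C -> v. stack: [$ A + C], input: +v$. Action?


'C' (not preceded by B-) is the handle for B -> C
Action: reduce (B -> C)


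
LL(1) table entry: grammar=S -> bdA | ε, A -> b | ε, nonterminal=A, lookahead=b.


For [A, b]: 'b' ∈ FIRST(b)
Entry: A -> b


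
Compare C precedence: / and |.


'/' is multiplicative (level 10); '|' is bitwise OR (level 3)
Higher level binds tighter
'/' has higher precedence than '|'


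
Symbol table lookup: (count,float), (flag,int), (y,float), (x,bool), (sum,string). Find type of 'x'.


Lookup 'x' → type bool


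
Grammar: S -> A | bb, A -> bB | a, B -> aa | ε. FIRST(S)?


Per alternative of S: FIRST(A) = {a, b}; FIRST(bb) = {b}
FIRST(S) = {a, b}


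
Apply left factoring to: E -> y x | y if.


Common prefix: 'y'
Factored: E -> y E', E' -> x | if


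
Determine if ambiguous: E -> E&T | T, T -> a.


precedence layered via separate nonterminal T: deterministic
Unambiguous


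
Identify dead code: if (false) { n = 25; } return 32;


condition is constant false, so the whole block is unreachable
Dead: 'if (false) { n = 25; }'


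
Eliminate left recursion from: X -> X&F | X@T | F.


Left-recursive alternatives: X&F, X@T; non-recursive: F
Introduce X': X -> FX', X' -> &FX' | @TX' | ε


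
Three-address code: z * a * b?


Break into single-operator statements:
t1 = z * a
t2 = t1 * b


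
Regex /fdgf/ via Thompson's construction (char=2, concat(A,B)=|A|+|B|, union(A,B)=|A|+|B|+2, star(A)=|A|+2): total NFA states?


Syntax tree has 4 char leaf(s), 0 union(s), 0 star(s)
chars contribute 4×2 = 8; each union adds +2; each star adds +2
Total: 8 + 0 + 0 = 8 states


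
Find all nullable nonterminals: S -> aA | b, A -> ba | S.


A nonterminal is nullable iff some alternative derives ε (directly, or every symbol in it is nullable)
Nullable: {}


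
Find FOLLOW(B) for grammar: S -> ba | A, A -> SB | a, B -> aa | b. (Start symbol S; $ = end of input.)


$ ∈ FOLLOW(S). For each A -> αBβ: add FIRST(β)\{ε} to FOLLOW(B); if β nullable, add FOLLOW(A).
FOLLOW(B) = {$, a, b}


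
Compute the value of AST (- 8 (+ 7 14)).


Evaluate inner: (+ 7 14) = 21
Evaluate root: (- 8 21) = -13
Result: -13


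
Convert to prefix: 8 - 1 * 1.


'*' binds tighter: tree is (- 8 (* 1 1))
Prefix: - 8 * 1 1


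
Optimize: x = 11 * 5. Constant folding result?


11 * 5 = 55 at compile time
Optimized: x = 55


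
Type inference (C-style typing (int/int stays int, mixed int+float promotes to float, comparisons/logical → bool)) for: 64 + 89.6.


Operand types: int + float
Rule: mixed int/float promotes to float; int/int stays int
Result type: float


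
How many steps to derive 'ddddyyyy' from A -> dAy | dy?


Derivation: A => dAy => ddAyy => dddAyyy => ddddyyyy
Steps: 4


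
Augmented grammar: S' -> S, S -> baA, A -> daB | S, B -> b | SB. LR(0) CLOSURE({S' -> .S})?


Start: S' -> .S
For each item with dot before a nonterminal B, add B -> .γ for every B-production
Closure: [S' -> .S, S -> .baA]


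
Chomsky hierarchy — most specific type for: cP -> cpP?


LHS has context (more than one symbol) and |LHS| ≤ |RHS|
Classification: Type 1 (Context-Sensitive)


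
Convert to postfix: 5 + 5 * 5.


* has higher precedence, evaluate 5*5 first
Postfix: 5 5 5 * +


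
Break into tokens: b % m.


Scan left to right, longest-match per lexeme
Tokens: ID(b), OP(%), ID(m)


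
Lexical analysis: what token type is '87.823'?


Pattern: digits with a decimal point
Type: FLOAT_LITERAL


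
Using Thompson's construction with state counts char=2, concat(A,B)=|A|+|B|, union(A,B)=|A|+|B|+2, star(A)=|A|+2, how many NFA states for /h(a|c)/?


Syntax tree has 3 char leaf(s), 1 union(s), 0 star(s)
chars contribute 3×2 = 6; each union adds +2; each star adds +2
Total: 6 + 2 + 0 = 8 states


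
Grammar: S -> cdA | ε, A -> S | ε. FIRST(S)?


Per alternative of S: FIRST(cdA) = {c}; FIRST(ε) = {ε}
FIRST(S) = {c, ε}


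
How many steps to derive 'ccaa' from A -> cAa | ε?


Derivation: A => cAa => ccAaa => ccaa
Steps: 3


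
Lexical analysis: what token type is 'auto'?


Pattern: reserved word
Type: KEYWORD


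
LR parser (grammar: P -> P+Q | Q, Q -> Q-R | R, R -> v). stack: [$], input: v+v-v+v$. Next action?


no handle on stack; shift 'v'
Action: shift


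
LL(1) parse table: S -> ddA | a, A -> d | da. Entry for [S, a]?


For [S, a]: 'a' ∈ FIRST(a)
Entry: S -> a


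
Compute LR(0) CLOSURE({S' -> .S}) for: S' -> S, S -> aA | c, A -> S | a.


Start: S' -> .S
For each item with dot before a nonterminal B, add B -> .γ for every B-production
Closure: [S' -> .S, S -> .aA, S -> .c]


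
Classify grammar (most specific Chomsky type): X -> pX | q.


Right-linear: every RHS is a terminal or a terminal followed by one nonterminal
Classification: Type 3 (Regular)


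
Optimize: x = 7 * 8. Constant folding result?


7 * 8 = 56 at compile time
Optimized: x = 56


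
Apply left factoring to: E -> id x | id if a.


Common prefix: 'id'
Factored: E -> id E', E' -> x | if a


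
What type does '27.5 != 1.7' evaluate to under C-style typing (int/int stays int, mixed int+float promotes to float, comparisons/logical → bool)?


Operand types: float != float
Rule: comparison yields bool
Result type: bool


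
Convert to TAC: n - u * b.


Break into single-operator statements:
t1 = u * b
t2 = n - t1


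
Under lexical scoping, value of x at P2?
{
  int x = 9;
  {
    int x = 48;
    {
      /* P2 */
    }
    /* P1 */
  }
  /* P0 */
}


P2's block does not declare x; resolves to the enclosing declaration at depth 1
x = 48


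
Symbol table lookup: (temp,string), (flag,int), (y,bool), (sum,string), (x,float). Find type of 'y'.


Lookup 'y' → type bool


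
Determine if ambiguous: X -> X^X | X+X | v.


'v^v+v' has two parse trees (no precedence encoded between ^ and +)
Ambiguous


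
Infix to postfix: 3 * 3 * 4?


Left to right (same or higher precedence on left)
Postfix: 3 3 * 4 *


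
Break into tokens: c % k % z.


Scan left to right, longest-match per lexeme
Tokens: ID(c), OP(%), ID(k), OP(%), ID(z)


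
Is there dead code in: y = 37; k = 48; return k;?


y is assigned but never read
Dead: 'y = 37'


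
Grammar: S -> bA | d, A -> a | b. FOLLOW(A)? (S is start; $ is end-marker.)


$ ∈ FOLLOW(S). For each A -> αBβ: add FIRST(β)\{ε} to FOLLOW(B); if β nullable, add FOLLOW(A).
FOLLOW(A) = {$}


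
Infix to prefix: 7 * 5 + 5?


left-to-right (same/higher precedence on left): tree is (+ (* 7 5) 5)
Prefix: + * 7 5 5


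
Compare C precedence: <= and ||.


'<=' is relational (level 7); '||' is logical OR (level 1)
Higher level binds tighter
'<=' has higher precedence than '||'


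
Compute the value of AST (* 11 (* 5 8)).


Evaluate inner: (* 5 8) = 40
Evaluate root: (* 11 40) = 440
Result: 440


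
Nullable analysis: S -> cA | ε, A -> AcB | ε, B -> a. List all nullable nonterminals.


A nonterminal is nullable iff some alternative derives ε (directly, or every symbol in it is nullable)
Nullable: {A, S}


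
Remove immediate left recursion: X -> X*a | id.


Left-recursive alternatives: X*a; non-recursive: id
Introduce X': X -> idX', X' -> *aX' | ε


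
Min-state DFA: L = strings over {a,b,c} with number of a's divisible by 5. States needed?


Track (count of a) mod 5: states 0..4, accept at 0
Minimal DFA: 5 states


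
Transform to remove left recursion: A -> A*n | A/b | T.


Left-recursive alternatives: A*n, A/b; non-recursive: T
Introduce A': A -> TA', A' -> *nA' | /bA' | ε


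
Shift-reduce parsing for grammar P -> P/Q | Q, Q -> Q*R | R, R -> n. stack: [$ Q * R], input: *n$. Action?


handle 'Q*R' on top
Action: reduce (Q -> Q*R)


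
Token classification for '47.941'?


Pattern: digits with a decimal point
Type: FLOAT_LITERAL


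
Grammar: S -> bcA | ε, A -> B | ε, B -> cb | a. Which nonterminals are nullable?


A nonterminal is nullable iff some alternative derives ε (directly, or every symbol in it is nullable)
Nullable: {A, S}


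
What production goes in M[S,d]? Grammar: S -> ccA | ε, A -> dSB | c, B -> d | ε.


For [S, d]: ε is nullable and 'd' ∈ FOLLOW(S)
Entry: S -> ε


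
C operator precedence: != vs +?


'+' is additive (level 9); '!=' is equality (level 6)
Higher level binds tighter
'+' has higher precedence than '!='


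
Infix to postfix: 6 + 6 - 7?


Left to right (same or higher precedence on left)
Postfix: 6 6 + 7 -


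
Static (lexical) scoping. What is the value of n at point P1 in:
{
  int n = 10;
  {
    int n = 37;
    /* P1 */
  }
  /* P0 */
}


n declared in the same block as P1
n = 37


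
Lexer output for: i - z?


Scan left to right, longest-match per lexeme
Tokens: ID(i), OP(-), ID(z)


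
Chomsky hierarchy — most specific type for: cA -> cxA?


LHS has context (more than one symbol) and |LHS| ≤ |RHS|
Classification: Type 1 (Context-Sensitive)


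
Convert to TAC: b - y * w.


Break into single-operator statements:
t1 = y * w
t2 = b - t1


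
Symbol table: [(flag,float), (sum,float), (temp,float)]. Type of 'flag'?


Lookup 'flag' → type float


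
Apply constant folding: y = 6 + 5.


6 + 5 = 11 at compile time
Optimized: y = 11


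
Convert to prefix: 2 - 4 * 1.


'*' binds tighter: tree is (- 2 (* 4 1))
Prefix: - 2 * 4 1


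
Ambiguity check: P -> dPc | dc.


balanced d^n…c^n: each string has a unique parse
Unambiguous


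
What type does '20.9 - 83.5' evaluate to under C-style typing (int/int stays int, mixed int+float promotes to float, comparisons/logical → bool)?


Operand types: float - float
Rule: mixed int/float promotes to float; int/int stays int
Result type: float


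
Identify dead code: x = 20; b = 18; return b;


x is assigned but never read
Dead: 'x = 20'


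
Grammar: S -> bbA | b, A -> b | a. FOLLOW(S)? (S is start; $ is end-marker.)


$ ∈ FOLLOW(S). For each A -> αBβ: add FIRST(β)\{ε} to FOLLOW(B); if β nullable, add FOLLOW(A).
FOLLOW(S) = {$}


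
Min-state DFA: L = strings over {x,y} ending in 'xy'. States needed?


Track the longest suffix of input matching a prefix of 'xy': 3 classes (prefixes of length 0..2)
Minimal DFA: 3 states


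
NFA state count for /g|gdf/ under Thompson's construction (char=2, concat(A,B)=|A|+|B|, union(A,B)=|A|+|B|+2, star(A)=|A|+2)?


Syntax tree has 4 char leaf(s), 1 union(s), 0 star(s)
chars contribute 4×2 = 8; each union adds +2; each star adds +2
Total: 8 + 2 + 0 = 10 states


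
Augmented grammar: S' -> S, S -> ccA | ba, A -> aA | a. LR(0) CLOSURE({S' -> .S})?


Start: S' -> .S
For each item with dot before a nonterminal B, add B -> .γ for every B-production
Closure: [S' -> .S, S -> .ccA, S -> .ba]


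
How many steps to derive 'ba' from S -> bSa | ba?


Derivation: S => ba
Steps: 1


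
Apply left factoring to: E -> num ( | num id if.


Common prefix: 'num'
Factored: E -> num E', E' -> ( | id if


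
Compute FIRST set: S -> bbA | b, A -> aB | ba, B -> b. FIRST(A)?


Per alternative of A: FIRST(aB) = {a}; FIRST(ba) = {b}
FIRST(A) = {a, b}


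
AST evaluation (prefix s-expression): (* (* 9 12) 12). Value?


Evaluate inner: (* 9 12) = 108
Evaluate root: (* 108 12) = 1296
Result: 1296


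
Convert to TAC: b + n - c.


Break into single-operator statements:
t1 = b + n
t2 = t1 - c


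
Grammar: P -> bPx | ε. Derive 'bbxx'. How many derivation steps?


Derivation: P => bPx => bbPxx => bbxx
Steps: 3


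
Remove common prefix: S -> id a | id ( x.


Common prefix: 'id'
Factored: S -> id S', S' -> a | ( x


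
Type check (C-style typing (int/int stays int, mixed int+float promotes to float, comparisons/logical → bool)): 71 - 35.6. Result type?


Operand types: int - float
Rule: mixed int/float promotes to float; int/int stays int
Result type: float


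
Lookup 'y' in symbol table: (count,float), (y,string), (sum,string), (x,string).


Lookup 'y' → type string


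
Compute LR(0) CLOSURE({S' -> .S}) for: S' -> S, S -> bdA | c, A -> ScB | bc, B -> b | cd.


Start: S' -> .S
For each item with dot before a nonterminal B, add B -> .γ for every B-production
Closure: [S' -> .S, S -> .bdA, S -> .c]


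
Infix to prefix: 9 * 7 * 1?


left-to-right (same/higher precedence on left): tree is (* (* 9 7) 1)
Prefix: * * 9 7 1


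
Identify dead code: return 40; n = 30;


statement follows a return and is unreachable
Dead: 'n = 30'


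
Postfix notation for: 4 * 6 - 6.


Left to right (same or higher precedence on left)
Postfix: 4 6 * 6 -


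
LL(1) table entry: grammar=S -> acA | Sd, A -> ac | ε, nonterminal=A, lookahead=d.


For [A, d]: ε is nullable and 'd' ∈ FOLLOW(A)
Entry: A -> ε


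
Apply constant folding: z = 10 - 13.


10 - 13 = -3 at compile time
Optimized: z = -3


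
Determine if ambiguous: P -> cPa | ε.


balanced c^n…a^n: each string has a unique parse
Unambiguous


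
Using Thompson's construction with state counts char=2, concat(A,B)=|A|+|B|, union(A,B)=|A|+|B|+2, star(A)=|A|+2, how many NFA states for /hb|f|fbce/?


Syntax tree has 7 char leaf(s), 2 union(s), 0 star(s)
chars contribute 7×2 = 14; each union adds +2; each star adds +2
Total: 14 + 4 + 0 = 18 states


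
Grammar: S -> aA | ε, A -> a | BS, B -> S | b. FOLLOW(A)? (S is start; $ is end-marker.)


$ ∈ FOLLOW(S). For each A -> αBβ: add FIRST(β)\{ε} to FOLLOW(B); if β nullable, add FOLLOW(A).
FOLLOW(A) = {$, a}


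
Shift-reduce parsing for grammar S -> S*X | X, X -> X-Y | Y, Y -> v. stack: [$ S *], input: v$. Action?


no handle ('S*' is not any RHS); shift 'v'
Action: shift


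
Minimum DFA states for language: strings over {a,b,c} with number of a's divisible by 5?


Track (count of a) mod 5: states 0..4, accept at 0
Minimal DFA: 5 states


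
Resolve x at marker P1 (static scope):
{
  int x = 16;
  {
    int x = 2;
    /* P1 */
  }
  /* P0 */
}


x declared in the same block as P1
x = 2


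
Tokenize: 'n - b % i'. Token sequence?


Scan left to right, longest-match per lexeme
Tokens: ID(n), OP(-), ID(b), OP(%), ID(i)


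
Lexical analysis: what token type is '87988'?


Pattern: digits only
Type: INTEGER_LITERAL


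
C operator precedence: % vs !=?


'%' is multiplicative (level 10); '!=' is equality (level 6)
Higher level binds tighter
'%' has higher precedence than '!='


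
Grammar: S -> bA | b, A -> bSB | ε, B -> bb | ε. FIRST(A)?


Per alternative of A: FIRST(bSB) = {b}; FIRST(ε) = {ε}
FIRST(A) = {b, ε}


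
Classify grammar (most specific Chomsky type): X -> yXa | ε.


Single nonterminal LHS, but y^n a^n is not regular
Classification: Type 2 (Context-Free)


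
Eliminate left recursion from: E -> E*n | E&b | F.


Left-recursive alternatives: E*n, E&b; non-recursive: F
Introduce E': E -> FE', E' -> *nE' | &bE' | ε


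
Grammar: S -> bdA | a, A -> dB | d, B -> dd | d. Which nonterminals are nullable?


A nonterminal is nullable iff some alternative derives ε (directly, or every symbol in it is nullable)
Nullable: {}


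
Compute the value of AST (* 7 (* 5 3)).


Evaluate inner: (* 5 3) = 15
Evaluate root: (* 7 15) = 105
Result: 105


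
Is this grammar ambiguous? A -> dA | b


right-linear, alternatives start with distinct terminals 'd' vs 'b': unique leftmost derivation
Unambiguous


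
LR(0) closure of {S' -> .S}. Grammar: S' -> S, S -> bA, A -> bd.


Start: S' -> .S
For each item with dot before a nonterminal B, add B -> .γ for every B-production
Closure: [S' -> .S, S -> .bA]


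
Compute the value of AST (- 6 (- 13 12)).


Evaluate inner: (- 13 12) = 1
Evaluate root: (- 6 1) = 5
Result: 5


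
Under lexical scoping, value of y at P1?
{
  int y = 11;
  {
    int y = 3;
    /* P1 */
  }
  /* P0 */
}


y declared in the same block as P1
y = 3


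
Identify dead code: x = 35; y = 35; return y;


x is assigned but never read
Dead: 'x = 35'


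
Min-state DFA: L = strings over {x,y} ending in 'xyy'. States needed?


Track the longest suffix of input matching a prefix of 'xyy': 4 classes (prefixes of length 0..3)
Minimal DFA: 4 states


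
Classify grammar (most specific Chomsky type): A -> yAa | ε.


Single nonterminal LHS, but y^n a^n is not regular
Classification: Type 2 (Context-Free)


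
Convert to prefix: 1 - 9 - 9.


left-to-right (same/higher precedence on left): tree is (- (- 1 9) 9)
Prefix: - - 1 9 9


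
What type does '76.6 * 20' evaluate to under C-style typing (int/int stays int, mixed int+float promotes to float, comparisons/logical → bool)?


Operand types: float * int
Rule: mixed int/float promotes to float; int/int stays int
Result type: float


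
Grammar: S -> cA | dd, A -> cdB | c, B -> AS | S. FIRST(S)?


Per alternative of S: FIRST(cA) = {c}; FIRST(dd) = {d}
FIRST(S) = {c, d}


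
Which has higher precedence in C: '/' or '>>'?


'/' is multiplicative (level 10); '>>' is shift (level 8)
Higher level binds tighter
'/' has higher precedence than '>>'


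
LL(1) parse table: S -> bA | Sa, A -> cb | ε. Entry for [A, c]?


For [A, c]: 'c' ∈ FIRST(cb)
Entry: A -> cb


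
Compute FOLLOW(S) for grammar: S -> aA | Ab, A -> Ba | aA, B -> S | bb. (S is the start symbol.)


$ ∈ FOLLOW(S). For each A -> αBβ: add FIRST(β)\{ε} to FOLLOW(B); if β nullable, add FOLLOW(A).
FOLLOW(S) = {$, a}


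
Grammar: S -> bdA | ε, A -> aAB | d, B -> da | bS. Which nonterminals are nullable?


A nonterminal is nullable iff some alternative derives ε (directly, or every symbol in it is nullable)
Nullable: {S}


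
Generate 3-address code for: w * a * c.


Break into single-operator statements:
t1 = w * a
t2 = t1 * c


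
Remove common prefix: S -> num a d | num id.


Common prefix: 'num'
Factored: S -> num S', S' -> a d | id


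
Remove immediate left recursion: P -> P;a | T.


Left-recursive alternatives: P;a; non-recursive: T
Introduce P': P -> TP', P' -> ;aP' | ε


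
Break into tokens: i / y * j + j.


Scan left to right, longest-match per lexeme
Tokens: ID(i), OP(/), ID(y), OP(*), ID(j), OP(+), ID(j)


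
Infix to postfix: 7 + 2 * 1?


* has higher precedence, evaluate 2*1 first
Postfix: 7 2 1 * +


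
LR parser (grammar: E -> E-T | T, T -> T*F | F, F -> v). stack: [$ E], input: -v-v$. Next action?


shift '-' to continue E -> E-T
Action: shift


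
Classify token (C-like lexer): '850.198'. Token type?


Pattern: digits with a decimal point
Type: FLOAT_LITERAL


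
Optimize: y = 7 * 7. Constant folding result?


7 * 7 = 49 at compile time
Optimized: y = 49


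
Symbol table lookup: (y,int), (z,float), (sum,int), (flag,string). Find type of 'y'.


Lookup 'y' → type int


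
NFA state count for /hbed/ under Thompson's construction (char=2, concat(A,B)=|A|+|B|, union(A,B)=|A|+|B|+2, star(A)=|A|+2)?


Syntax tree has 4 char leaf(s), 0 union(s), 0 star(s)
chars contribute 4×2 = 8; each union adds +2; each star adds +2
Total: 8 + 0 + 0 = 8 states


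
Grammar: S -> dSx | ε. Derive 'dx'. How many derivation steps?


Derivation: S => dSx => dx
Steps: 2


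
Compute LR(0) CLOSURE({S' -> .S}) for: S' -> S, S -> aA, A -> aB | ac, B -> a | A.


Start: S' -> .S
For each item with dot before a nonterminal B, add B -> .γ for every B-production
Closure: [S' -> .S, S -> .aA]


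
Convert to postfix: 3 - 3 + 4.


Left to right (same or higher precedence on left)
Postfix: 3 3 - 4 +


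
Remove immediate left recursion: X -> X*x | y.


Left-recursive alternatives: X*x; non-recursive: y
Introduce X': X -> yX', X' -> *xX' | ε


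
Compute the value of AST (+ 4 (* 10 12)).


Evaluate inner: (* 10 12) = 120
Evaluate root: (+ 4 120) = 124
Result: 124


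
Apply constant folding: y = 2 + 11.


2 + 11 = 13 at compile time
Optimized: y = 13


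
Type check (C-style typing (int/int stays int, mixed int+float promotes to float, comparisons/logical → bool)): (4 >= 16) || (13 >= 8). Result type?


Operand types: bool || bool
Rule: logical operators take bool operands and yield bool
Result type: bool


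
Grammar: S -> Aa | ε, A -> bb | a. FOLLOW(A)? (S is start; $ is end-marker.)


$ ∈ FOLLOW(S). For each A -> αBβ: add FIRST(β)\{ε} to FOLLOW(B); if β nullable, add FOLLOW(A).
FOLLOW(A) = {a}


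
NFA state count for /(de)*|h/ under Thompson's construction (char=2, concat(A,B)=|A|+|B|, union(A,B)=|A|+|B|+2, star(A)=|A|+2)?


Syntax tree has 3 char leaf(s), 1 union(s), 1 star(s)
chars contribute 3×2 = 6; each union adds +2; each star adds +2
Total: 6 + 2 + 2 = 10 states
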